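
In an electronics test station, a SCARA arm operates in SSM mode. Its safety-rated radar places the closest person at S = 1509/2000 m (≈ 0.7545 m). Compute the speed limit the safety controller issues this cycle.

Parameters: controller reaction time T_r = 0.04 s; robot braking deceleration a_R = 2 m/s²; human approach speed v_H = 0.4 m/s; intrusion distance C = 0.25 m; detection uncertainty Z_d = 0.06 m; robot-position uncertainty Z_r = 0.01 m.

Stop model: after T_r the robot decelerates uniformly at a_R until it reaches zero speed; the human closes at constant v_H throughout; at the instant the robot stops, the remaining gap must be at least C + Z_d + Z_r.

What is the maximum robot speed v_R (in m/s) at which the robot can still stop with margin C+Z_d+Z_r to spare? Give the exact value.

v_R_max = 9/10 m/s = 0.9000 m/s

at the boundary: (1/4)·v² + (6/25)·v + (-837/2000) = 0
  disc = (6/25)² − 4·(1/4)·(-837/2000) = 4761/10000 ; √disc = 69/100
  v_R = (−(6/25) + 69/100) / (2·(1/4)) = 9/10 m/s
check:
T_s = v_R/a_R = (9/10)/2 = 0.4500 s
robot covers v_R·T_r = 0.9000·0.0400 = 0.0360 m before braking
robot under decel: 0.9000²/(2·2.0000) = 0.2025 m
human closes 0.4000·0.4900 = 0.1960 m
C+Z_d+Z_r = 0.2500+0.0600+0.0100 = 0.3200 m
sum ≈ 0.0360+0.2025+0.1960+0.3200 ≈ 0.7545 m = S ✓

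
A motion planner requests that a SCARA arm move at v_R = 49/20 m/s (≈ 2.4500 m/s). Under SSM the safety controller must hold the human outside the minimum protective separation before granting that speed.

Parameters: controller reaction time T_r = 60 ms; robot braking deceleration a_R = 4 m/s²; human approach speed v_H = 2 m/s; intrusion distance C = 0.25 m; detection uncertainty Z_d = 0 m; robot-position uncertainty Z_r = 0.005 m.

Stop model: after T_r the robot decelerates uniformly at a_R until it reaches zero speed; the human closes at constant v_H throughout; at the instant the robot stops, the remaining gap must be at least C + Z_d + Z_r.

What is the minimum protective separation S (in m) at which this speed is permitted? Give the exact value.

stop time T_s = (49/20)/4 = 0.6125 s
robot in T_r: 2.4500·0.0600 = 0.1470 m
braking distance = 2.4500²/(2·4.0000) = 0.7503 m
human closes 2.0000·0.6725 = 1.3450 m
residual clearance needed = 0.2500+0.0000+0.0050 = 0.2550 m
S_min ≈ 0.1470+0.7503+1.3450+0.2550  ⇒  S_min = 39957/16000 m

S_min = 39957/16000 m = 2.4973 m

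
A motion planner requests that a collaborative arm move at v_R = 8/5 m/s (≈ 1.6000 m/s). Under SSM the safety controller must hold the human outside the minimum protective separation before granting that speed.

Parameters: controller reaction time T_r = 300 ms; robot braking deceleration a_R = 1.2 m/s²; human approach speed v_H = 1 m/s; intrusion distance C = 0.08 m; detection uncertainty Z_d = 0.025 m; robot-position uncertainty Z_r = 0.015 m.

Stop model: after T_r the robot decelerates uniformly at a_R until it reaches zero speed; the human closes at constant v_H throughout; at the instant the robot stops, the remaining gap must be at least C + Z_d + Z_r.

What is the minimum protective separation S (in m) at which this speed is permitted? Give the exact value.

S_min = 33/10 m = 3.3000 m

braking lasts T_s = (8/5)/(6/5) = 1.3333 s
robot in T_r: 1.6000·0.3000 = 0.4800 m
braking distance = 1.6000²/(2·1.2000) = 1.0667 m
person approaches 1.0000·(0.3000+1.3333) = 1.6333 m
margins: 0.0800+0.0250+0.0150 = 0.1200 m
S_min ≈ 0.4800+1.0667+1.6333+0.1200  ⇒  S_min = 33/10 m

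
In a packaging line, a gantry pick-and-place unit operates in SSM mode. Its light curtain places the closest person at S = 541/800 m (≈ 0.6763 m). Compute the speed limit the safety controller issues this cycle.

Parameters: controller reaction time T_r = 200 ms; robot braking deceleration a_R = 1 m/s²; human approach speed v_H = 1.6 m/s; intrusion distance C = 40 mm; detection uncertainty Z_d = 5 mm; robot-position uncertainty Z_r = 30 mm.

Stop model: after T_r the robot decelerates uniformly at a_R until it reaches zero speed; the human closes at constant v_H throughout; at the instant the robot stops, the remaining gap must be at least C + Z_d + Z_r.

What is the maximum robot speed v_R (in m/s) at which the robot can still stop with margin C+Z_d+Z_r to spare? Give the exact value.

v_R_max = 3/20 m/s = 0.1500 m/s

at the boundary: (1/2)·v² + (9/5)·v + (-9/32) = 0
  disc = (9/5)² − 4·(1/2)·(-9/32) = 1521/400 ; √disc = 39/20
  v_R = (−(9/5) + 39/20) / (2·(1/2)) = 3/20 m/s
check:
T_s = v_R/a_R = (3/20)/1 = 0.1500 s
robot in T_r: 0.1500·0.2000 = 0.0300 m
braking distance = 0.1500²/(2·1.0000) = 0.0112 m
person approaches 1.6000·(0.2000+0.1500) = 0.5600 m
margins: 0.0400+0.0050+0.0300 = 0.0750 m
sum ≈ 0.0300+0.0112+0.5600+0.0750 ≈ 0.6763 m = S ✓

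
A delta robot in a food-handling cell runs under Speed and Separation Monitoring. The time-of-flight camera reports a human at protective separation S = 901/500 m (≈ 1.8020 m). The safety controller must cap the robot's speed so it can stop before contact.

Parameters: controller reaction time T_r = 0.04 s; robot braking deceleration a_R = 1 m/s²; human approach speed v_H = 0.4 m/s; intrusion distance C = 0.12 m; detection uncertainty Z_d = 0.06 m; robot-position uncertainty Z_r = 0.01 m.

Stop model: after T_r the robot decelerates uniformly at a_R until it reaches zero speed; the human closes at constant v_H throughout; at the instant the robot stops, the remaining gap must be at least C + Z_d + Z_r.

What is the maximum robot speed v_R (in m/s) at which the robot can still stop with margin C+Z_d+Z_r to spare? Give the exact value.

v_R_max = 7/5 m/s = 1.4000 m/s

collect terms ⇒ (1/2)·v_R² + (11/25)·v_R + (-399/250) = 0
  disc = (11/25)² − 4·(1/2)·(-399/250) = 2116/625 ; √disc = 46/25
  v_R = (−(11/25) + 46/25) / (2·(1/2)) = 7/5 m/s
check:
T_s = v_R/a_R = (7/5)/1 = 1.4000 s
reaction-phase robot travel = 1.4000·0.0400 = 0.0560 m
robot covers 1.4000·1.4000 − ½·1.0000·1.4000² = 0.9800 m while stopping
person approaches 0.4000·(0.0400+1.4000) = 0.5760 m
C+Z_d+Z_r = 0.1200+0.0600+0.0100 = 0.1900 m
sum ≈ 0.0560+0.9800+0.5760+0.1900 ≈ 1.8020 m = S ✓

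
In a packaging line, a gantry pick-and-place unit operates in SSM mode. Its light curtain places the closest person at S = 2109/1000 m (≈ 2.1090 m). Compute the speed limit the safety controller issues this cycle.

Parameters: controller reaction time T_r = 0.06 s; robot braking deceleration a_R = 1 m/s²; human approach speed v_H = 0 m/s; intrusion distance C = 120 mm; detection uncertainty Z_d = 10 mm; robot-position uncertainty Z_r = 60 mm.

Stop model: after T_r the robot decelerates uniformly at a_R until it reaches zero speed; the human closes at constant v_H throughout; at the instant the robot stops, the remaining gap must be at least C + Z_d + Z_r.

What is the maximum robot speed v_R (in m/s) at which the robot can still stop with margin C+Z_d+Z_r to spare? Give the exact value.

v_R_max = 19/10 m/s = 1.9000 m/s

at the boundary: (1/2)·v² + (3/50)·v + (-1919/1000) = 0
  disc = (3/50)² − 4·(1/2)·(-1919/1000) = 2401/625 ; √disc = 49/25
  v_R = (−(3/50) + 49/25) / (2·(1/2)) = 19/10 m/s
check:
braking lasts T_s = (19/10)/1 = 1.9000 s
robot in T_r: 1.9000·0.0600 = 0.1140 m
robot under decel: 1.9000²/(2·1.0000) = 1.8050 m
person approaches 0.0000·(0.0600+1.9000) = 0.0000 m
C+Z_d+Z_r = 0.1200+0.0100+0.0600 = 0.1900 m
sum ≈ 0.1140+1.8050+0.0000+0.1900 ≈ 2.1090 m = S ✓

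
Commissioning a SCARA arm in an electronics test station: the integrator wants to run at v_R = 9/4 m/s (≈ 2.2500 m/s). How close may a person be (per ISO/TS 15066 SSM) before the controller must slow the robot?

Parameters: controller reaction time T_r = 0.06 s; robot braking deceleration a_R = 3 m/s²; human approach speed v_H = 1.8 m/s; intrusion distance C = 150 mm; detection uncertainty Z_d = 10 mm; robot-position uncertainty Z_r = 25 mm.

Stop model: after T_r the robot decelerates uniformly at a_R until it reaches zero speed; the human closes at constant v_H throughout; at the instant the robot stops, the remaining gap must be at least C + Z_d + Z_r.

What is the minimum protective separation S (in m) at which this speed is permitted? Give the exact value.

T_s = v_R/a_R = (9/4)/3 = 0.7500 s
robot covers v_R·T_r = 2.2500·0.0600 = 0.1350 m before braking
robot covers 2.2500·0.7500 − ½·3.0000·0.7500² = 0.8438 m while stopping
human over T_r+T_s: 1.8000·(0.0600+0.7500) = 1.4580 m
residual clearance needed = 0.1500+0.0100+0.0250 = 0.1850 m
S_min ≈ 0.1350+0.8438+1.4580+0.1850  ⇒  S_min = 10487/4000 m

S_min = 10487/4000 m = 2.6218 m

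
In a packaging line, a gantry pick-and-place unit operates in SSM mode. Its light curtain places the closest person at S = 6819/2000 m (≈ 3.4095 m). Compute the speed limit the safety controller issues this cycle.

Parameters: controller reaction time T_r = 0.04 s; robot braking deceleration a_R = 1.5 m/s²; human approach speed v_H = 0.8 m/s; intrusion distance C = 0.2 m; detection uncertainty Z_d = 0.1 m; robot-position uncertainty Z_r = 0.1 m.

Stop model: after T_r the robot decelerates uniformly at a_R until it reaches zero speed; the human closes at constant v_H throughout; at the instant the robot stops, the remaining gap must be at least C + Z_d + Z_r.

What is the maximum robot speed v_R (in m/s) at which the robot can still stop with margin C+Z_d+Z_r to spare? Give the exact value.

quadratic (1/3)·v² + (43/75)·v + (-1191/400) = 0
  disc = (43/75)² − 4·(1/3)·(-1191/400) = 96721/22500 ; √disc = 311/150
  v_R = (−(43/75) + 311/150) / (2·(1/3)) = 9/4 m/s
check:
braking lasts T_s = (9/4)/(3/2) = 1.5000 s
reaction-phase robot travel = 2.2500·0.0400 = 0.0900 m
braking distance = 2.2500²/(2·1.5000) = 1.6875 m
person approaches 0.8000·(0.0400+1.5000) = 1.2320 m
C+Z_d+Z_r = 0.2000+0.1000+0.1000 = 0.4000 m
sum ≈ 0.0900+1.6875+1.2320+0.4000 ≈ 3.4095 m = S ✓

v_R_max = 9/4 m/s = 2.2500 m/s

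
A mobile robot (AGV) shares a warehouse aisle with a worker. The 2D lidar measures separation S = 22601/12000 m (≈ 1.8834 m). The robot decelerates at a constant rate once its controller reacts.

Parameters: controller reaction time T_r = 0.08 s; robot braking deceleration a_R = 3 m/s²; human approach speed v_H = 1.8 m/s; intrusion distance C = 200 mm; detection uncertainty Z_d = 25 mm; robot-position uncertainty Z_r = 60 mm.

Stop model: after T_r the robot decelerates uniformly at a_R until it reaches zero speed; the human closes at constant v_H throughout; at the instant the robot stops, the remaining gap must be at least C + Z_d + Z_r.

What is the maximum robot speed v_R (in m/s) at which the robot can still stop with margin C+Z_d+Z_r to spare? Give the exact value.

at the boundary: (1/6)·v² + (17/25)·v + (-17453/12000) = 0
  disc = (17/25)² − 4·(1/6)·(-17453/12000) = 128881/90000 ; √disc = 359/300
  v_R = (−(17/25) + 359/300) / (2·(1/6)) = 31/20 m/s
check:
stop time T_s = (31/20)/3 = 0.5167 s
reaction-phase robot travel = 1.5500·0.0800 = 0.1240 m
robot covers 1.5500·0.5167 − ½·3.0000·0.5167² = 0.4004 m while stopping
human over T_r+T_s: 1.8000·(0.0800+0.5167) = 1.0740 m
C+Z_d+Z_r = 0.2000+0.0250+0.0600 = 0.2850 m
sum ≈ 0.1240+0.4004+1.0740+0.2850 ≈ 1.8834 m = S ✓

v_R_max = 31/20 m/s = 1.5500 m/s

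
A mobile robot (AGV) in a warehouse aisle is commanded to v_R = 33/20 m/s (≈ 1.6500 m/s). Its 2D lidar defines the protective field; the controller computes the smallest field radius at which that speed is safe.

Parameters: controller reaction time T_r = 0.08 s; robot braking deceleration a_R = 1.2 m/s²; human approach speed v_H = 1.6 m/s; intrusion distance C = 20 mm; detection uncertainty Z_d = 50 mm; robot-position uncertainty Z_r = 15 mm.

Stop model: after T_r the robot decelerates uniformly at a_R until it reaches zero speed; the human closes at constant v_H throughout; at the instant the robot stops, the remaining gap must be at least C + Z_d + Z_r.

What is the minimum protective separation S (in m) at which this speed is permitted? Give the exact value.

stop time T_s = (33/20)/(6/5) = 1.3750 s
reaction-phase robot travel = 1.6500·0.0800 = 0.1320 m
robot covers 1.6500·1.3750 − ½·1.2000·1.3750² = 1.1344 m while stopping
human over T_r+T_s: 1.6000·(0.0800+1.3750) = 2.3280 m
margins: 0.0200+0.0500+0.0150 = 0.0850 m
S_min ≈ 0.1320+1.1344+2.3280+0.0850  ⇒  S_min = 5887/1600 m

S_min = 5887/1600 m = 3.6794 m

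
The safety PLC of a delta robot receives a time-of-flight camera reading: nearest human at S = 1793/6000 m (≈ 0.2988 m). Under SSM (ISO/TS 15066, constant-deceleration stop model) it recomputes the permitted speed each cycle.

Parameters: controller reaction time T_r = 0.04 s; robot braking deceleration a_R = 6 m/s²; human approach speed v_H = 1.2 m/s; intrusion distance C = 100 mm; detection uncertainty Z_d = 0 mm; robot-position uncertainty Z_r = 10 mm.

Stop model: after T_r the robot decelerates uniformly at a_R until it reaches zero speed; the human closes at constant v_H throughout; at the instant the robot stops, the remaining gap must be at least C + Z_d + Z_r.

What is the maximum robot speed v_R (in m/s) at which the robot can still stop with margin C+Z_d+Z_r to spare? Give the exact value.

quadratic (1/12)·v² + (6/25)·v + (-169/1200) = 0
  disc = (6/25)² − 4·(1/12)·(-169/1200) = 9409/90000 ; √disc = 97/300
  v_R = (−(6/25) + 97/300) / (2·(1/12)) = 1/2 m/s
check:
T_s = v_R/a_R = (1/2)/6 = 0.0833 s
robot covers v_R·T_r = 0.5000·0.0400 = 0.0200 m before braking
robot covers 0.5000·0.0833 − ½·6.0000·0.0833² = 0.0208 m while stopping
person approaches 1.2000·(0.0400+0.0833) = 0.1480 m
margins: 0.1000+0.0000+0.0100 = 0.1100 m
sum ≈ 0.0200+0.0208+0.1480+0.1100 ≈ 0.2988 m = S ✓

v_R_max = 1/2 m/s = 0.5000 m/s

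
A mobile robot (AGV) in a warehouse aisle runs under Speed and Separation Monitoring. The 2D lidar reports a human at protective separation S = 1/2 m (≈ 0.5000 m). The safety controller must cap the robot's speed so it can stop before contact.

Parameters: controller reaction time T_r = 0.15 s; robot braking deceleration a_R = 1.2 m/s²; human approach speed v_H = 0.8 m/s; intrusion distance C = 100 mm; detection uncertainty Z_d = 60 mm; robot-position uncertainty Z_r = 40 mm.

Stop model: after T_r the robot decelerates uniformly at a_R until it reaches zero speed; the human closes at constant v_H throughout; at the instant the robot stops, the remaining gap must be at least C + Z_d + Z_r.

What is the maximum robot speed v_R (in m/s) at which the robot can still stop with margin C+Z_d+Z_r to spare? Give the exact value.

v_R_max = 1/5 m/s = 0.2000 m/s

quadratic (5/12)·v² + (49/60)·v + (-9/50) = 0
  disc = (49/60)² − 4·(5/12)·(-9/50) = 3481/3600 ; √disc = 59/60
  v_R = (−(49/60) + 59/60) / (2·(5/12)) = 1/5 m/s
check:
stop time T_s = (1/5)/(6/5) = 0.1667 s
robot covers v_R·T_r = 0.2000·0.1500 = 0.0300 m before braking
robot covers 0.2000·0.1667 − ½·1.2000·0.1667² = 0.0167 m while stopping
human over T_r+T_s: 0.8000·(0.1500+0.1667) = 0.2533 m
residual clearance needed = 0.1000+0.0600+0.0400 = 0.2000 m
sum ≈ 0.0300+0.0167+0.2533+0.2000 ≈ 0.5000 m = S ✓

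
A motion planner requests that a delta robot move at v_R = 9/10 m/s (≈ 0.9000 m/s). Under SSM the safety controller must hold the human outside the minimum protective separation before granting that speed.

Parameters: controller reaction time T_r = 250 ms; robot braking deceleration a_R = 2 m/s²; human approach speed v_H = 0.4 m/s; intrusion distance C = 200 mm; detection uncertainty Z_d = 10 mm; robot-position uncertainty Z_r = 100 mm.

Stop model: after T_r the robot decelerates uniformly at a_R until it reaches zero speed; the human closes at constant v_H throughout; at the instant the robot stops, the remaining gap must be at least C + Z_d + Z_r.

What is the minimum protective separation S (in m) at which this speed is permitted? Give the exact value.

S_min = 407/400 m = 1.0175 m

braking lasts T_s = (9/10)/2 = 0.4500 s
robot in T_r: 0.9000·0.2500 = 0.2250 m
robot covers 0.9000·0.4500 − ½·2.0000·0.4500² = 0.2025 m while stopping
human over T_r+T_s: 0.4000·(0.2500+0.4500) = 0.2800 m
C+Z_d+Z_r = 0.2000+0.0100+0.1000 = 0.3100 m
S_min ≈ 0.2250+0.2025+0.2800+0.3100  ⇒  S_min = 407/400 m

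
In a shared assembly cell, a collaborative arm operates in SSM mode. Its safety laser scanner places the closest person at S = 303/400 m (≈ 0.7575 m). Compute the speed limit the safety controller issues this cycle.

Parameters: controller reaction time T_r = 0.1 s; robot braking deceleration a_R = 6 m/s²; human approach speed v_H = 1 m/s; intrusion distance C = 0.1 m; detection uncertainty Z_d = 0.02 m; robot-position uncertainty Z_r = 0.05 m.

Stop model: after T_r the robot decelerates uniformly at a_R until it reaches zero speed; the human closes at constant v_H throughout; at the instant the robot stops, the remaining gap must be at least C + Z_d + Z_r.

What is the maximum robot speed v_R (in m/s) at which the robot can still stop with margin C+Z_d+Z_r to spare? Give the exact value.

v_R_max = 13/10 m/s = 1.3000 m/s

quadratic (1/12)·v² + (4/15)·v + (-39/80) = 0
  disc = (4/15)² − 4·(1/12)·(-39/80) = 841/3600 ; √disc = 29/60
  v_R = (−(4/15) + 29/60) / (2·(1/12)) = 13/10 m/s
check:
braking lasts T_s = (13/10)/6 = 0.2167 s
reaction-phase robot travel = 1.3000·0.1000 = 0.1300 m
robot under decel: 1.3000²/(2·6.0000) = 0.1408 m
human over T_r+T_s: 1.0000·(0.1000+0.2167) = 0.3167 m
margins: 0.1000+0.0200+0.0500 = 0.1700 m
sum ≈ 0.1300+0.1408+0.3167+0.1700 ≈ 0.7575 m = S ✓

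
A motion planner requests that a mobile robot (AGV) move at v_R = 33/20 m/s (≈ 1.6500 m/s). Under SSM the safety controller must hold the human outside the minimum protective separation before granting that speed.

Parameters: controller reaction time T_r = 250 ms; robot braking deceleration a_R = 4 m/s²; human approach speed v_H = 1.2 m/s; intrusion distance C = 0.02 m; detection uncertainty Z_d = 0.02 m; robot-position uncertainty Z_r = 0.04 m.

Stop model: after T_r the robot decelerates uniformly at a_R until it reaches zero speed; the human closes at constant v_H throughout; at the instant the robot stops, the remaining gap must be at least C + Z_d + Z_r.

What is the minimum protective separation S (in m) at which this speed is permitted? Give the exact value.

stop time T_s = (33/20)/4 = 0.4125 s
reaction-phase robot travel = 1.6500·0.2500 = 0.4125 m
braking distance = 1.6500²/(2·4.0000) = 0.3403 m
person approaches 1.2000·(0.2500+0.4125) = 0.7950 m
residual clearance needed = 0.0200+0.0200+0.0400 = 0.0800 m
S_min ≈ 0.4125+0.3403+0.7950+0.0800  ⇒  S_min = 5209/3200 m

S_min = 5209/3200 m = 1.6278 m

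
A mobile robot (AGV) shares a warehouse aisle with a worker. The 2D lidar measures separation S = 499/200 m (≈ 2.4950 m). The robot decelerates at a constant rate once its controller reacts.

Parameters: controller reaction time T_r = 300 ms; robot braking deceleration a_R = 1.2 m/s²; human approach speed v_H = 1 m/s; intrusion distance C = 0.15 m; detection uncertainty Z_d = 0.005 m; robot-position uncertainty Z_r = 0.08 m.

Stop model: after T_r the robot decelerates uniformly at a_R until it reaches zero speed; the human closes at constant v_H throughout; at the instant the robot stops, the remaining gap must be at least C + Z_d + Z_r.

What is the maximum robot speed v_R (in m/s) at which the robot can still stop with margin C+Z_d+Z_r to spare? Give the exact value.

collect terms ⇒ (5/12)·v_R² + (17/15)·v_R + (-49/25) = 0
  disc = (17/15)² − 4·(5/12)·(-49/25) = 1024/225 ; √disc = 32/15
  v_R = (−(17/15) + 32/15) / (2·(5/12)) = 6/5 m/s
check:
stop time T_s = (6/5)/(6/5) = 1.0000 s
reaction-phase robot travel = 1.2000·0.3000 = 0.3600 m
braking distance = 1.2000²/(2·1.2000) = 0.6000 m
person approaches 1.0000·(0.3000+1.0000) = 1.3000 m
residual clearance needed = 0.1500+0.0050+0.0800 = 0.2350 m
sum ≈ 0.3600+0.6000+1.3000+0.2350 ≈ 2.4950 m = S ✓

v_R_max = 6/5 m/s = 1.2000 m/s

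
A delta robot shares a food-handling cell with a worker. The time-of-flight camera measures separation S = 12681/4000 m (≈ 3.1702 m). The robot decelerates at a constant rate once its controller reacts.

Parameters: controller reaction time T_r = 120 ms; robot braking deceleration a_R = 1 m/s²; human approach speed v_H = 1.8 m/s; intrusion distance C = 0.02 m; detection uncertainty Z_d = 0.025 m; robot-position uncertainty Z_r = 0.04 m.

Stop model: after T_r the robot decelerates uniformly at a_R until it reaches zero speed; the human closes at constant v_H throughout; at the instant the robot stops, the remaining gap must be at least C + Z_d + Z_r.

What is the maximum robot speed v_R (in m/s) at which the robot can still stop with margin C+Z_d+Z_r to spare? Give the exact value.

quadratic (1/2)·v² + (48/25)·v + (-11477/4000) = 0
  disc = (48/25)² − 4·(1/2)·(-11477/4000) = 94249/10000 ; √disc = 307/100
  v_R = (−(48/25) + 307/100) / (2·(1/2)) = 23/20 m/s
check:
T_s = v_R/a_R = (23/20)/1 = 1.1500 s
robot in T_r: 1.1500·0.1200 = 0.1380 m
robot under decel: 1.1500²/(2·1.0000) = 0.6613 m
human closes 1.8000·1.2700 = 2.2860 m
C+Z_d+Z_r = 0.0200+0.0250+0.0400 = 0.0850 m
sum ≈ 0.1380+0.6613+2.2860+0.0850 ≈ 3.1702 m = S ✓

v_R_max = 23/20 m/s = 1.1500 m/s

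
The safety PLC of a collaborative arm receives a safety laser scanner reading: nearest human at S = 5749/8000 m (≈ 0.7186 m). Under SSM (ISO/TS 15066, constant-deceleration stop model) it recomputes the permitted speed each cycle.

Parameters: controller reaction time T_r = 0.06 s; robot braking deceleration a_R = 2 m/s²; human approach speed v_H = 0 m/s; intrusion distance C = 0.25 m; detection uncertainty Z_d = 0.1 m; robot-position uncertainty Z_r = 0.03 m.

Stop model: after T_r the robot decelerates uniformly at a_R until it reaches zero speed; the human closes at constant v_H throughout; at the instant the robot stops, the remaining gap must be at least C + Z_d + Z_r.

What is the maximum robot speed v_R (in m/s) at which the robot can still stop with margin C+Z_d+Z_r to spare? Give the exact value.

collect terms ⇒ (1/4)·v_R² + (3/50)·v_R + (-2709/8000) = 0
  disc = (3/50)² − 4·(1/4)·(-2709/8000) = 13689/40000 ; √disc = 117/200
  v_R = (−(3/50) + 117/200) / (2·(1/4)) = 21/20 m/s
check:
T_s = v_R/a_R = (21/20)/2 = 0.5250 s
reaction-phase robot travel = 1.0500·0.0600 = 0.0630 m
robot under decel: 1.0500²/(2·2.0000) = 0.2756 m
person approaches 0.0000·(0.0600+0.5250) = 0.0000 m
C+Z_d+Z_r = 0.2500+0.1000+0.0300 = 0.3800 m
sum ≈ 0.0630+0.2756+0.0000+0.3800 ≈ 0.7186 m = S ✓

v_R_max = 21/20 m/s = 1.0500 m/s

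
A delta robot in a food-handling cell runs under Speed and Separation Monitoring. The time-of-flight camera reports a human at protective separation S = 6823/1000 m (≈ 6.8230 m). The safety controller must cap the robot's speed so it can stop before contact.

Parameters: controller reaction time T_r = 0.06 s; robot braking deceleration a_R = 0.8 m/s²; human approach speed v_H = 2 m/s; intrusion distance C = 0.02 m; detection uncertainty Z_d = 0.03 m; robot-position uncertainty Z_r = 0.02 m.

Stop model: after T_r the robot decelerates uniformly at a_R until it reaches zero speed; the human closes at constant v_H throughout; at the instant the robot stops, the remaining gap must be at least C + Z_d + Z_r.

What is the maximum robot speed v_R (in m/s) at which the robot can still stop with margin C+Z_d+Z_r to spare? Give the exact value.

at the boundary: (5/8)·v² + (64/25)·v + (-6633/1000) = 0
  disc = (64/25)² − 4·(5/8)·(-6633/1000) = 231361/10000 ; √disc = 481/100
  v_R = (−(64/25) + 481/100) / (2·(5/8)) = 9/5 m/s
check:
stop time T_s = (9/5)/(4/5) = 2.2500 s
reaction-phase robot travel = 1.8000·0.0600 = 0.1080 m
robot under decel: 1.8000²/(2·0.8000) = 2.0250 m
human over T_r+T_s: 2.0000·(0.0600+2.2500) = 4.6200 m
residual clearance needed = 0.0200+0.0300+0.0200 = 0.0700 m
sum ≈ 0.1080+2.0250+4.6200+0.0700 ≈ 6.8230 m = S ✓

v_R_max = 9/5 m/s = 1.8000 m/s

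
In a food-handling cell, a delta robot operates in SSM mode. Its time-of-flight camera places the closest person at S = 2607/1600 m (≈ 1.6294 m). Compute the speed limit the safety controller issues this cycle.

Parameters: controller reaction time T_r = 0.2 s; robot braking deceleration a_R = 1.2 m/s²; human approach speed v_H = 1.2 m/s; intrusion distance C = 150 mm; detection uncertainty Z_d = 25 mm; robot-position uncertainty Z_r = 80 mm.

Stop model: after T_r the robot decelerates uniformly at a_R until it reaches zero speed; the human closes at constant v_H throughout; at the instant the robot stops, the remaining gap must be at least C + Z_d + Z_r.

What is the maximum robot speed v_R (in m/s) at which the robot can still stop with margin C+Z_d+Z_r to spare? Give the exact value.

at the boundary: (5/12)·v² + (6/5)·v + (-363/320) = 0
  disc = (6/5)² − 4·(5/12)·(-363/320) = 5329/1600 ; √disc = 73/40
  v_R = (−(6/5) + 73/40) / (2·(5/12)) = 3/4 m/s
check:
T_s = v_R/a_R = (3/4)/(6/5) = 0.6250 s
reaction-phase robot travel = 0.7500·0.2000 = 0.1500 m
robot under decel: 0.7500²/(2·1.2000) = 0.2344 m
human over T_r+T_s: 1.2000·(0.2000+0.6250) = 0.9900 m
margins: 0.1500+0.0250+0.0800 = 0.2550 m
sum ≈ 0.1500+0.2344+0.9900+0.2550 ≈ 1.6294 m = S ✓

v_R_max = 3/4 m/s = 0.7500 m/s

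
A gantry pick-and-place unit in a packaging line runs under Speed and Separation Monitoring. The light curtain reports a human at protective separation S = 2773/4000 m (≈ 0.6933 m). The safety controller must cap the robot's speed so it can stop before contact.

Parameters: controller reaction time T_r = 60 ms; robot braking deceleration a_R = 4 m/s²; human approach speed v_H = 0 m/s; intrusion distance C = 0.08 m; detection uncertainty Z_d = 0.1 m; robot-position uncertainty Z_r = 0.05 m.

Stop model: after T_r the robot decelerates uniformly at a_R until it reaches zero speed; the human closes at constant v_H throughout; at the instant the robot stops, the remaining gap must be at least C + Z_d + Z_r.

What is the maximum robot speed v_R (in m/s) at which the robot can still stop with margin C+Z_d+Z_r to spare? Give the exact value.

collect terms ⇒ (1/8)·v_R² + (3/50)·v_R + (-1853/4000) = 0
  disc = (3/50)² − 4·(1/8)·(-1853/4000) = 9409/40000 ; √disc = 97/200
  v_R = (−(3/50) + 97/200) / (2·(1/8)) = 17/10 m/s
check:
T_s = v_R/a_R = (17/10)/4 = 0.4250 s
reaction-phase robot travel = 1.7000·0.0600 = 0.1020 m
robot under decel: 1.7000²/(2·4.0000) = 0.3613 m
person approaches 0.0000·(0.0600+0.4250) = 0.0000 m
residual clearance needed = 0.0800+0.1000+0.0500 = 0.2300 m
sum ≈ 0.1020+0.3613+0.0000+0.2300 ≈ 0.6933 m = S ✓

v_R_max = 17/10 m/s = 1.7000 m/s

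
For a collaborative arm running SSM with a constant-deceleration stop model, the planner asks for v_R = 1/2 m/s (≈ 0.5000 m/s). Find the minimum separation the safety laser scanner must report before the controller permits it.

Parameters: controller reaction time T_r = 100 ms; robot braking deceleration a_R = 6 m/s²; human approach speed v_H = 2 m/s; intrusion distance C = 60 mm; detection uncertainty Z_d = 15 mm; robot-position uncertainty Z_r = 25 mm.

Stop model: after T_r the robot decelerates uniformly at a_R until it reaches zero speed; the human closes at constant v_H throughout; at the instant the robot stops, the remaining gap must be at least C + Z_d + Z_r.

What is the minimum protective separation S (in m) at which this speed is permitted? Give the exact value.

T_s = v_R/a_R = (1/2)/6 = 0.0833 s
robot in T_r: 0.5000·0.1000 = 0.0500 m
robot covers 0.5000·0.0833 − ½·6.0000·0.0833² = 0.0208 m while stopping
human closes 2.0000·0.1833 = 0.3667 m
margins: 0.0600+0.0150+0.0250 = 0.1000 m
S_min ≈ 0.0500+0.0208+0.3667+0.1000  ⇒  S_min = 43/80 m

S_min = 43/80 m = 0.5375 m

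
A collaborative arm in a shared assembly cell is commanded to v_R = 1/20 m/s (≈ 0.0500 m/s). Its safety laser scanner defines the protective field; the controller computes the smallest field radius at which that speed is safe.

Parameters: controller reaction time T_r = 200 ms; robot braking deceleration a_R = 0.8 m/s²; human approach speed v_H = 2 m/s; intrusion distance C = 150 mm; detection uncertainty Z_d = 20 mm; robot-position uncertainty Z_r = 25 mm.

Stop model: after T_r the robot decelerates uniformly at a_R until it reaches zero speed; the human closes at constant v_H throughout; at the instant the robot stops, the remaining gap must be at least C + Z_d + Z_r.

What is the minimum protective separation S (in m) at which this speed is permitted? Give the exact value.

stop time T_s = (1/20)/(4/5) = 0.0625 s
robot in T_r: 0.0500·0.2000 = 0.0100 m
robot covers 0.0500·0.0625 − ½·0.8000·0.0625² = 0.0016 m while stopping
human over T_r+T_s: 2.0000·(0.2000+0.0625) = 0.5250 m
residual clearance needed = 0.1500+0.0200+0.0250 = 0.1950 m
S_min ≈ 0.0100+0.0016+0.5250+0.1950  ⇒  S_min = 2341/3200 m

S_min = 2341/3200 m = 0.7316 m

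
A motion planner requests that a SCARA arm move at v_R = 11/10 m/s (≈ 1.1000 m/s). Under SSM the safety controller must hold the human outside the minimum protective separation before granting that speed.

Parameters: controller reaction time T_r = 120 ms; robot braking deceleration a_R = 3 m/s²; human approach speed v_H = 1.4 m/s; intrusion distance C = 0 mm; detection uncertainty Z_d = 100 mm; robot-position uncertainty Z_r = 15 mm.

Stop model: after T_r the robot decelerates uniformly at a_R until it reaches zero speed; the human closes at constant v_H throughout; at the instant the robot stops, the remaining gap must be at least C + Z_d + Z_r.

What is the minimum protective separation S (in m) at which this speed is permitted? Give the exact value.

T_s = v_R/a_R = (11/10)/3 = 0.3667 s
robot in T_r: 1.1000·0.1200 = 0.1320 m
robot under decel: 1.1000²/(2·3.0000) = 0.2017 m
human over T_r+T_s: 1.4000·(0.1200+0.3667) = 0.6813 m
margins: 0.0000+0.1000+0.0150 = 0.1150 m
S_min ≈ 0.1320+0.2017+0.6813+0.1150  ⇒  S_min = 113/100 m

S_min = 113/100 m = 1.1300 m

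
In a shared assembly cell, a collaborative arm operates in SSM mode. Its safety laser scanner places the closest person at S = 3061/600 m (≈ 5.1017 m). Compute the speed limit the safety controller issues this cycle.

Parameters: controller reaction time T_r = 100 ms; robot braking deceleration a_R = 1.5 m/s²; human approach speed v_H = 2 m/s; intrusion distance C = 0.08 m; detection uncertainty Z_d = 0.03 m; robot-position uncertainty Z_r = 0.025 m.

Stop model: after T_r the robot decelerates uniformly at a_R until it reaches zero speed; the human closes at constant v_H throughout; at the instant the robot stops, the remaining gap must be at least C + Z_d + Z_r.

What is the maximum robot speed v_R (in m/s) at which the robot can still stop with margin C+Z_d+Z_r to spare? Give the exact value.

quadratic (1/3)·v² + (43/30)·v + (-143/30) = 0
  disc = (43/30)² − 4·(1/3)·(-143/30) = 841/100 ; √disc = 29/10
  v_R = (−(43/30) + 29/10) / (2·(1/3)) = 11/5 m/s
check:
T_s = v_R/a_R = (11/5)/(3/2) = 1.4667 s
robot in T_r: 2.2000·0.1000 = 0.2200 m
braking distance = 2.2000²/(2·1.5000) = 1.6133 m
human over T_r+T_s: 2.0000·(0.1000+1.4667) = 3.1333 m
C+Z_d+Z_r = 0.0800+0.0300+0.0250 = 0.1350 m
sum ≈ 0.2200+1.6133+3.1333+0.1350 ≈ 5.1017 m = S ✓

v_R_max = 11/5 m/s = 2.2000 m/s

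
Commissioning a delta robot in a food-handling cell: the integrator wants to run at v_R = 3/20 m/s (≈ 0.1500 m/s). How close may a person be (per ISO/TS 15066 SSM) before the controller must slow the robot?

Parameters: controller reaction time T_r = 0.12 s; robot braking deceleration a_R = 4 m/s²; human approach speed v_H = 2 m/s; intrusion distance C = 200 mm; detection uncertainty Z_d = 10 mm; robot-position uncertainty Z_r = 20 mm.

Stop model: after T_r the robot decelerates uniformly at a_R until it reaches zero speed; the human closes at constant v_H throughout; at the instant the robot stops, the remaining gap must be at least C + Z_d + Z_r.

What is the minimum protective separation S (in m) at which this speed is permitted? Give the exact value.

S_min = 9053/16000 m = 0.5658 m

stop time T_s = (3/20)/4 = 0.0375 s
robot covers v_R·T_r = 0.1500·0.1200 = 0.0180 m before braking
robot under decel: 0.1500²/(2·4.0000) = 0.0028 m
human over T_r+T_s: 2.0000·(0.1200+0.0375) = 0.3150 m
margins: 0.2000+0.0100+0.0200 = 0.2300 m
S_min ≈ 0.0180+0.0028+0.3150+0.2300  ⇒  S_min = 9053/16000 m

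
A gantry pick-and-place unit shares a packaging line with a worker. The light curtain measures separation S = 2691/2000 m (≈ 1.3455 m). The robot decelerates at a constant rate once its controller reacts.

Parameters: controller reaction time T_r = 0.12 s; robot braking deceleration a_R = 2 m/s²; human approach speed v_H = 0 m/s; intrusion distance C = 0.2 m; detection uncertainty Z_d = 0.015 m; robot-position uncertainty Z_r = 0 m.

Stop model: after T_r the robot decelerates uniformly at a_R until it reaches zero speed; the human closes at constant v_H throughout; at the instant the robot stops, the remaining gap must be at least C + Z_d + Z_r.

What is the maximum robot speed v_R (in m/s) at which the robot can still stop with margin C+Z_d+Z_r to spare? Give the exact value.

quadratic (1/4)·v² + (3/25)·v + (-2261/2000) = 0
  disc = (3/25)² − 4·(1/4)·(-2261/2000) = 11449/10000 ; √disc = 107/100
  v_R = (−(3/25) + 107/100) / (2·(1/4)) = 19/10 m/s
check:
stop time T_s = (19/10)/2 = 0.9500 s
robot in T_r: 1.9000·0.1200 = 0.2280 m
robot covers 1.9000·0.9500 − ½·2.0000·0.9500² = 0.9025 m while stopping
person approaches 0.0000·(0.1200+0.9500) = 0.0000 m
margins: 0.2000+0.0150+0.0000 = 0.2150 m
sum ≈ 0.2280+0.9025+0.0000+0.2150 ≈ 1.3455 m = S ✓

v_R_max = 19/10 m/s = 1.9000 m/s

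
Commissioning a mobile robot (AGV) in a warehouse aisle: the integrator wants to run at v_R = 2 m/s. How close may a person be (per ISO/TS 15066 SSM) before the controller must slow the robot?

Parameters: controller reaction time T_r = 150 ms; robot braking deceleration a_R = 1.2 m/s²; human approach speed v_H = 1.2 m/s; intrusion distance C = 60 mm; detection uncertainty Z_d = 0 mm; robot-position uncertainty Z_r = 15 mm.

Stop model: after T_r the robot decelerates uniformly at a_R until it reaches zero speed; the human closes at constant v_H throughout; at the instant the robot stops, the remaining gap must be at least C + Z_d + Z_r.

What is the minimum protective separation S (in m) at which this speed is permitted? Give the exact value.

S_min = 2533/600 m = 4.2217 m

stop time T_s = 2/(6/5) = 1.6667 s
robot in T_r: 2.0000·0.1500 = 0.3000 m
robot covers 2.0000·1.6667 − ½·1.2000·1.6667² = 1.6667 m while stopping
human closes 1.2000·1.8167 = 2.1800 m
C+Z_d+Z_r = 0.0600+0.0000+0.0150 = 0.0750 m
S_min ≈ 0.3000+1.6667+2.1800+0.0750  ⇒  S_min = 2533/600 m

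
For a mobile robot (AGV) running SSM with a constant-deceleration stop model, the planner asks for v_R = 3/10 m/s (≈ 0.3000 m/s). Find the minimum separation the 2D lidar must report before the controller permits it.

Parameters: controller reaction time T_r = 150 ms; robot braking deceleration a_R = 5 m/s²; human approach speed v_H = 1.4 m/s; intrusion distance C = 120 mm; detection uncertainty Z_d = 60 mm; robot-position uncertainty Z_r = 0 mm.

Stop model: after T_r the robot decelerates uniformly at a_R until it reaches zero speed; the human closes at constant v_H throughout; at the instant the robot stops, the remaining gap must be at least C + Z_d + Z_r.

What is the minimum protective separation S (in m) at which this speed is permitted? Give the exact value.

S_min = 66/125 m = 0.5280 m

T_s = v_R/a_R = (3/10)/5 = 0.0600 s
reaction-phase robot travel = 0.3000·0.1500 = 0.0450 m
braking distance = 0.3000²/(2·5.0000) = 0.0090 m
human closes 1.4000·0.2100 = 0.2940 m
margins: 0.1200+0.0600+0.0000 = 0.1800 m
S_min ≈ 0.0450+0.0090+0.2940+0.1800  ⇒  S_min = 66/125 m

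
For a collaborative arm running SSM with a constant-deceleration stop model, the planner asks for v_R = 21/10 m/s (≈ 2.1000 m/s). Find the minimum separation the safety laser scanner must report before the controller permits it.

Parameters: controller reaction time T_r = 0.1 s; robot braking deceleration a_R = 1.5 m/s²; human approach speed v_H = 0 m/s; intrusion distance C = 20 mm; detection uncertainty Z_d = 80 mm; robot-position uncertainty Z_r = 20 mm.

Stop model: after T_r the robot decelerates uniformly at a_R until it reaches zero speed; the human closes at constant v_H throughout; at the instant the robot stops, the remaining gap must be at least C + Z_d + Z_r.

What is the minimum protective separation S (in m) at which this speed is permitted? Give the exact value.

S_min = 9/5 m = 1.8000 m

braking lasts T_s = (21/10)/(3/2) = 1.4000 s
robot in T_r: 2.1000·0.1000 = 0.2100 m
robot under decel: 2.1000²/(2·1.5000) = 1.4700 m
human over T_r+T_s: 0.0000·(0.1000+1.4000) = 0.0000 m
residual clearance needed = 0.0200+0.0800+0.0200 = 0.1200 m
S_min ≈ 0.2100+1.4700+0.0000+0.1200  ⇒  S_min = 9/5 m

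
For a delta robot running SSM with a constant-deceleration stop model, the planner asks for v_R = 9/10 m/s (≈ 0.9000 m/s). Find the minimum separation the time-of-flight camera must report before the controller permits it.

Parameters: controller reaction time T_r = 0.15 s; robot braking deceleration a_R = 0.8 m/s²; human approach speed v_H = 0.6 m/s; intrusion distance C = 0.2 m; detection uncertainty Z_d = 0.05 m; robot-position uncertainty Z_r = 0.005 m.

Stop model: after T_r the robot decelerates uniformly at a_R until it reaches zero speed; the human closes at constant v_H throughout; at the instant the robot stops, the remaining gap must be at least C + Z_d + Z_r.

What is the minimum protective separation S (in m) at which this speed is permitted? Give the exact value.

stop time T_s = (9/10)/(4/5) = 1.1250 s
robot in T_r: 0.9000·0.1500 = 0.1350 m
braking distance = 0.9000²/(2·0.8000) = 0.5062 m
person approaches 0.6000·(0.1500+1.1250) = 0.7650 m
margins: 0.2000+0.0500+0.0050 = 0.2550 m
S_min ≈ 0.1350+0.5062+0.7650+0.2550  ⇒  S_min = 1329/800 m

S_min = 1329/800 m = 1.6612 m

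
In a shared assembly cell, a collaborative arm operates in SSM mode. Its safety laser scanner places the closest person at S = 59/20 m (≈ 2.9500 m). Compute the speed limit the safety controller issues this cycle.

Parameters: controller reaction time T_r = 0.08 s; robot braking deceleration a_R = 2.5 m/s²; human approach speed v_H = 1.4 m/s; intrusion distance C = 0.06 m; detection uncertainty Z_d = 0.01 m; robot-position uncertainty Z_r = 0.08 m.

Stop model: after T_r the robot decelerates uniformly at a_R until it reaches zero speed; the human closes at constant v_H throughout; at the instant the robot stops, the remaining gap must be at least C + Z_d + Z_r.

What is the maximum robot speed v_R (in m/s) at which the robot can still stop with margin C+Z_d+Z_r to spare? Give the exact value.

collect terms ⇒ (1/5)·v_R² + (16/25)·v_R + (-336/125) = 0
  disc = (16/25)² − 4·(1/5)·(-336/125) = 64/25 ; √disc = 8/5
  v_R = (−(16/25) + 8/5) / (2·(1/5)) = 12/5 m/s
check:
T_s = v_R/a_R = (12/5)/(5/2) = 0.9600 s
reaction-phase robot travel = 2.4000·0.0800 = 0.1920 m
braking distance = 2.4000²/(2·2.5000) = 1.1520 m
person approaches 1.4000·(0.0800+0.9600) = 1.4560 m
C+Z_d+Z_r = 0.0600+0.0100+0.0800 = 0.1500 m
sum ≈ 0.1920+1.1520+1.4560+0.1500 ≈ 2.9500 m = S ✓

v_R_max = 12/5 m/s = 2.4000 m/s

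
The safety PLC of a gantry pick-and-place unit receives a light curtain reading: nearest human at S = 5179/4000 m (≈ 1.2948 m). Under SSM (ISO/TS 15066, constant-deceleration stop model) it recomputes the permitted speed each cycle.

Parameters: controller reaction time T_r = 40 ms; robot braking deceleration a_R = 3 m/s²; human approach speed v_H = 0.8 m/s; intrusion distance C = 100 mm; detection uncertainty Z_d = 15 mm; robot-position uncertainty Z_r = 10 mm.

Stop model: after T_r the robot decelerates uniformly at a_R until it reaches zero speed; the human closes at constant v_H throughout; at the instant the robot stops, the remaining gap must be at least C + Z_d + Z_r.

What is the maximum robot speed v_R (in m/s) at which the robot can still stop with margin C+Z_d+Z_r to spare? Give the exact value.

quadratic (1/6)·v² + (23/75)·v + (-4551/4000) = 0
  disc = (23/75)² − 4·(1/6)·(-4551/4000) = 76729/90000 ; √disc = 277/300
  v_R = (−(23/75) + 277/300) / (2·(1/6)) = 37/20 m/s
check:
T_s = v_R/a_R = (37/20)/3 = 0.6167 s
reaction-phase robot travel = 1.8500·0.0400 = 0.0740 m
braking distance = 1.8500²/(2·3.0000) = 0.5704 m
person approaches 0.8000·(0.0400+0.6167) = 0.5253 m
margins: 0.1000+0.0150+0.0100 = 0.1250 m
sum ≈ 0.0740+0.5704+0.5253+0.1250 ≈ 1.2948 m = S ✓

v_R_max = 37/20 m/s = 1.8500 m/s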